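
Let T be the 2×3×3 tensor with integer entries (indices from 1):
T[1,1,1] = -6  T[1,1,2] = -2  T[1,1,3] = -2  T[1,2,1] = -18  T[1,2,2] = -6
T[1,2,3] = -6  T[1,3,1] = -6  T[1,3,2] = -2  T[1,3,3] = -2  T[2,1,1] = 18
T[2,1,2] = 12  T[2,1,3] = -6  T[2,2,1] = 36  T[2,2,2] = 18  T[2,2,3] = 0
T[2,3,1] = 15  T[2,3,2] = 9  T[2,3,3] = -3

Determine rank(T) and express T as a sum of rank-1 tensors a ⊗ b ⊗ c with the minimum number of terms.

rank(T) = 2

Lower bound: the mode-1 unfolding of T (rows indexed by i, columns by (j,k) = (1,1), (1,2), (1,3), (2,1), (2,2), (2,3), (3,1), (3,2), (3,3)) is [[-6, -2, -2, -18, -6, -6, -6, -2, -2], [18, 12, -6, 36, 18, 0, 15, 9, -3]].
There the 2×2 minor on rows i ∈ {1, 2}, columns (j,k) ∈ {(1,1), (1,2)} is det [[-6, -2], [18, 12]] = -36 ≠ 0, so this unfolding has rank ≥ 2; CP rank is at least every unfolding rank, so rank(T) ≥ 2. (This is only a lower bound: in general the CP rank may exceed every unfolding rank, so we still need to exhibit 2 rank-1 terms summing to T.)
Upper bound — finding two terms. Write S_k = T[:,:,k] for the frontal slices: S₁ = [[-6, -18, -6], [18, 36, 15]], S₂ = [[-2, -6, -2], [12, 18, 9]], S₃ = [[-2, -6, -2], [-6, 0, -3]].
If T = a₁ ⊗ b₁ ⊗ c₁ + a₂ ⊗ b₂ ⊗ c₂ then each S_k = c₁[k]·a₁b₁ᵀ + c₂[k]·a₂b₂ᵀ. S₁ and S₂ are linearly independent, so a₁b₁ᵀ and a₂b₂ᵀ must span the same plane of matrices: they are the rank-1 matrices of the form x·S₁ + y·S₂.
The 2×2 minor of x·S₁ + y·S₂ on rows {1,2}, columns {1,2} is 108·x² + 144·xy + 36·y² = 36·(x + y)(3·x + y), vanishing at (x:y) = (1:-1) and (1:-3).
M₁ = S₁ − S₂ = [[-4, -12, -4], [6, 18, 6]] = (-2)·[2, -3][1, 3, 1]ᵀ and M₂ = S₁ − 3·S₂ = [[0, 0, 0], [-18, -18, -12]] = (-6)·[0, 1][3, 3, 2]ᵀ, so take a₁ = [2, -3], b₁ = [1, 3, 1], a₂ = [0, 1], b₂ = [3, 3, 2].
Each slice is an integer combination of E₁ = a₁b₁ᵀ and E₂ = a₂b₂ᵀ: S₁ = −3·E₁ + 3·E₂, S₂ = −E₁ + 3·E₂, S₃ = −E₁ − 3·E₂; reading off coefficients, c₁ = [-3, -1, -1] and c₂ = [3, 3, -3].
Hence T = [2, -3] ⊗ [1, 3, 1] ⊗ [-3, -1, -1] + [0, 1] ⊗ [3, 3, 2] ⊗ [3, 3, -3], so rank(T) ≤ 2.
These bounds meet, so rank(T) = 2.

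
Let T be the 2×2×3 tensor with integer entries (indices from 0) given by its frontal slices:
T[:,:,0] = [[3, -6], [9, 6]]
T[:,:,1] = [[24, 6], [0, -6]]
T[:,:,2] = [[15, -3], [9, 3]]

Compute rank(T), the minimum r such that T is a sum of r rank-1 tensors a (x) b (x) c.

Lower bound: the mode-1 unfolding of T (rows indexed by i, columns by (j,k) = (0,0), (0,1), (0,2), (1,0), (1,1), (1,2)) is [[3, 24, 15, -6, 6, -3], [9, 0, 9, 6, -6, 3]].
There the 2×2 minor on rows i ∈ {0, 1}, columns (j,k) ∈ {(0,0), (0,1)} is det [[3, 24], [9, 0]] = -216 ≠ 0, so this unfolding has rank ≥ 2; CP rank is at least every unfolding rank, so rank(T) ≥ 2. (Flattening ranks never certify an upper bound on CP rank; for that we must actually write T with 2 rank-1 terms.)
Upper bound — finding two terms. Write S_k = T[:,:,k] for the frontal slices: S₀ = [[3, -6], [9, 6]], S₁ = [[24, 6], [0, -6]], S₂ = [[15, -3], [9, 3]].
If T = a₁ (x) b₁ (x) c₁ + a₂ (x) b₂ (x) c₂ then each S_k = c₁[k]·a₁b₁ᵀ + c₂[k]·a₂b₂ᵀ. S₀ and S₁ are linearly independent, so a₁b₁ᵀ and a₂b₂ᵀ must span the same plane of matrices: they are the rank-1 matrices of the form x·S₀ + y·S₁.
det(x·S₀ + y·S₁) is 72·x² + 72·xy − 144·y² = 72·(x + 2·y)(x − y), vanishing at (x:y) = (2:-1) and (1:1).
M₁ = 2·S₀ − S₁ = [[-18, -18], [18, 18]] = (-18)·[1, -1][1, 1]ᵀ and M₂ = S₀ + S₁ = [[27, 0], [9, 0]] = 9·[3, 1][1, 0]ᵀ, so take a₁ = [1, -1], b₁ = [1, 1], a₂ = [3, 1], b₂ = [1, 0].
Each slice is an integer combination of E₁ = a₁b₁ᵀ and E₂ = a₂b₂ᵀ: S₀ = −6·E₁ + 3·E₂, S₁ = 6·E₁ + 6·E₂, S₂ = −3·E₁ + 6·E₂; reading off coefficients, c₁ = [-6, 6, -3] and c₂ = [3, 6, 6].
Hence T = [1, -1] (x) [1, 1] (x) [-6, 6, -3] + [3, 1] (x) [1, 0] (x) [3, 6, 6], so rank(T) ≤ 2.
These bounds meet, so rank(T) = 2.

2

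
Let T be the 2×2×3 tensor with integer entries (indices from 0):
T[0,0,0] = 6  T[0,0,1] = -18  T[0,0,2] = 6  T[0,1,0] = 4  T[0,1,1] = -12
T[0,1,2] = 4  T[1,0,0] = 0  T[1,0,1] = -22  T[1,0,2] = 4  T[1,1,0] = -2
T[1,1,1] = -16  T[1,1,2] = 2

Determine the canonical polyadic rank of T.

2

Lower bound: the mode-3 unfolding of T (rows indexed by k, columns by (i,j) = (0,0), (0,1), (1,0), (1,1)) is [[6, 4, 0, -2], [-18, -12, -22, -16], [6, 4, 4, 2]].
There the 2×2 minor on rows k ∈ {0, 1}, columns (i,j) ∈ {(0,0), (1,0)} is det [[6, 0], [-18, -22]] = -132 ≠ 0, so this unfolding has rank ≥ 2; CP rank is at least every unfolding rank, so rank(T) ≥ 2. (This is only a lower bound: in general the CP rank may exceed every unfolding rank, so we still need to exhibit 2 rank-1 terms summing to T.)
Upper bound — finding two terms. Write S_k = T[:,:,k] for the frontal slices: S₀ = [[6, 4], [0, -2]], S₁ = [[-18, -12], [-22, -16]], S₂ = [[6, 4], [4, 2]].
If T = a₁ ⊗ b₁ ⊗ c₁ + a₂ ⊗ b₂ ⊗ c₂ then each S_k = c₁[k]·a₁b₁ᵀ + c₂[k]·a₂b₂ᵀ. S₀ and S₁ are linearly independent, so a₁b₁ᵀ and a₂b₂ᵀ must span the same plane of matrices: they are the rank-1 matrices of the form x·S₀ + y·S₁.
det(x·S₀ + y·S₁) is −12·x² + 28·xy + 24·y² = (-4)·(x − 3·y)(3·x + 2·y), vanishing at (x:y) = (3:1) and (2:-3).
M₁ = 3·S₀ + S₁ = [[0, 0], [-22, -22]] = (-22)·(0, 1)(1, 1)ᵀ and M₂ = 2·S₀ − 3·S₁ = [[66, 44], [66, 44]] = 22·(1, 1)(3, 2)ᵀ, so take a₁ = (0, 1), b₁ = (1, 1), a₂ = (1, 1), b₂ = (3, 2).
Each slice is an integer combination of E₁ = a₁b₁ᵀ and E₂ = a₂b₂ᵀ: S₀ = −6·E₁ + 2·E₂, S₁ = −4·E₁ − 6·E₂, S₂ = −2·E₁ + 2·E₂; reading off coefficients, c₁ = (-6, -4, -2) and c₂ = (2, -6, 2).
Hence T = (0, 1) ⊗ (1, 1) ⊗ (-6, -4, -2) + (1, 1) ⊗ (3, 2) ⊗ (2, -6, 2), so rank(T) ≤ 2.
These bounds meet, so rank(T) = 2.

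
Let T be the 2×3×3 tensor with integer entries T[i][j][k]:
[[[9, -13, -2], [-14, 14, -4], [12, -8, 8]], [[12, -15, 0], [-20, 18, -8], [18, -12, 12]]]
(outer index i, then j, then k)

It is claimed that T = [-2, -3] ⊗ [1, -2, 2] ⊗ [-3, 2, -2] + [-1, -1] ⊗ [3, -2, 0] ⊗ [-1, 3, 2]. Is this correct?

Reconstruct entrywise from the claimed factors. For example, T[1,1,2] = -8 and Σₗ aₗ[1]bₗ[1]cₗ[2] = (-3)·(-2)·(-2) + (-1)·(-2)·(2) = -8; checking all 18 entries, every one matches. The claim holds.

Yes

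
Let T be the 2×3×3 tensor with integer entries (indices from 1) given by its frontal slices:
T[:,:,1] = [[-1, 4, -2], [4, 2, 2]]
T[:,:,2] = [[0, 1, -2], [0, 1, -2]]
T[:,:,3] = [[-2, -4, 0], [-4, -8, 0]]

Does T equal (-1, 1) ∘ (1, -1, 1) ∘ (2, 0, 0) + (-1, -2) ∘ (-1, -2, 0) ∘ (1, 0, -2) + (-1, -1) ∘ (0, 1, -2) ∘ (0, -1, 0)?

Yes

Reconstruct entrywise from the claimed factors. For example, T[1,1,1] = -1 and Σₗ aₗ[1]bₗ[1]cₗ[1] = (-1)·(1)·(2) + (-1)·(-1)·(1) + (-1)·(0)·(0) = -1; checking all 18 entries, every one matches. The claim holds.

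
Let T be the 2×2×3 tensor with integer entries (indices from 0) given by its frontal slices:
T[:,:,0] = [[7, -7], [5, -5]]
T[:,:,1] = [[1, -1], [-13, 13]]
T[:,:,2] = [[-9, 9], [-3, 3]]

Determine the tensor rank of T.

2

Lower bound: the mode-1 unfolding of T (rows indexed by i, columns by (j,k) = (0,0), (0,1), (0,2), (1,0), (1,1), (1,2)) is [[7, 1, -9, -7, -1, 9], [5, -13, -3, -5, 13, 3]].
There the 2×2 minor on rows i ∈ {0, 1}, columns (j,k) ∈ {(0,0), (0,1)} is det [[7, 1], [5, -13]] = -96 ≠ 0, so this unfolding has rank ≥ 2; CP rank is at least every unfolding rank, so rank(T) ≥ 2. (This is only a lower bound: in general the CP rank may exceed every unfolding rank, so we still need to exhibit 2 rank-1 terms summing to T.)
Upper bound — finding two terms. Every mode-2 slice of T is a multiple of one matrix: T[:,j,:] = b[j]·M with b = [1, -1] and M = [[7, 1, -9], [5, -13, -3]] (rows indexed by i, columns by k). So it suffices to write M as a sum of two rank-1 matrices.
Splitting M by its rows (i = 0, 1), M = [1, 0][7, 1, -9]ᵀ + [0, 1][5, -13, -3]ᵀ.
Hence T = [1, 0] ∘ [1, -1] ∘ [7, 1, -9] + [0, 1] ∘ [1, -1] ∘ [5, -13, -3], so rank(T) ≤ 2.
These bounds meet, so rank(T) = 2.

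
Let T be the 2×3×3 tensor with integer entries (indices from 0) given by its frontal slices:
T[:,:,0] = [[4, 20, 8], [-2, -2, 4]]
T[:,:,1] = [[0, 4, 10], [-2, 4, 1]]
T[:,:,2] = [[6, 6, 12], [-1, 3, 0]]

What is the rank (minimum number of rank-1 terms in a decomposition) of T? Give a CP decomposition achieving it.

rank(T) = 3

Lower bound: the mode-2 unfolding of T (rows indexed by j, columns by (i,k) = (0,0), (0,1), (0,2), (1,0), (1,1), (1,2)) is [[4, 0, 6, -2, -2, -1], [20, 4, 6, -2, 4, 3], [8, 10, 12, 4, 1, 0]].
There the 3×3 minor on rows j ∈ {0, 1, 2}, columns (i,k) ∈ {(0,0), (0,1), (0,2)} is det [[4, 0, 6], [20, 4, 6], [8, 10, 12]] = 960 ≠ 0, so this unfolding has rank ≥ 3; CP rank is at least every unfolding rank, so rank(T) ≥ 3. (Unfolding ranks only ever bound the CP rank from below — rank(T) can be strictly larger than all of them — so the matching upper bound has to come from an explicit 3-term decomposition.)
Upper bound: T is a sum of 3 rank-1 terms, T = [1, 0] ⊗ [1, 1, 1] ⊗ [8, 4, 8] + [2, -1] ⊗ [0, 2, -1] ⊗ [2, -1, -1] + [2, 1] ⊗ [1, -1, -1] ⊗ [-2, -2, -1] (written with every a and b primitive with positive leading entry and the scale carried by c; CP decompositions are not unique, and this one is verified by expanding entrywise), so rank(T) ≤ 3.
These bounds meet, so rank(T) = 3.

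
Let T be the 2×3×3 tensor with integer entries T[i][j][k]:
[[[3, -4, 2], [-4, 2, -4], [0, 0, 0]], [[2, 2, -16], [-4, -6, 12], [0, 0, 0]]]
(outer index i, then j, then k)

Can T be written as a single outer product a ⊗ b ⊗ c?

No

The mode-3 unfolding of T (rows indexed by k, columns by (i,j) = (0,0), (0,1), (0,2), (1,0), (1,1), (1,2)) is [[3, -4, 0, 2, -4, 0], [-4, 2, 0, 2, -6, 0], [2, -4, 0, -16, 12, 0]].
There the 3×3 minor on rows k ∈ {0, 1, 2}, columns (i,j) ∈ {(0,0), (0,1), (1,0)} is det [[3, -4, 2], [-4, 2, 2], [2, -4, -16]] = 192 ≠ 0, so this unfolding has rank ≥ 3; CP rank is at least every unfolding rank, so rank(T) ≥ 3.
In particular rank(T) ≥ 3 > 1, so T is not rank-1.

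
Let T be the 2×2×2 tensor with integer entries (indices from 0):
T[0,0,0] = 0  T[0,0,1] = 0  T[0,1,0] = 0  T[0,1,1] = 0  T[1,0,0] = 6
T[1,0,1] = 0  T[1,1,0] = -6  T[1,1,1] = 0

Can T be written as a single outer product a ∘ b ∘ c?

The mode-1 fibre T[:,0,0] = [0, 6] gives a = [0, 1] (primitive direction); the mode-2 fibre T[1,:,0] = [6, -6] gives b = [1, -1]; then c[k] = T[1,0,k] / (a[1]·b[0]) = [6, 0] / 1 = [6, 0].
Expanding [0, 1] ∘ [1, -1] ∘ [6, 0] reproduces all 8 entries of T, so T = [0, 1] ∘ [1, -1] ∘ [6, 0] and rank(T) ≤ 1.
Equivalently every frontal slice T[:,:,k] is c[k] times the rank-1 matrix [0, 1] ∘ [1, -1]. So T has rank 1 (it is nonzero).

Yes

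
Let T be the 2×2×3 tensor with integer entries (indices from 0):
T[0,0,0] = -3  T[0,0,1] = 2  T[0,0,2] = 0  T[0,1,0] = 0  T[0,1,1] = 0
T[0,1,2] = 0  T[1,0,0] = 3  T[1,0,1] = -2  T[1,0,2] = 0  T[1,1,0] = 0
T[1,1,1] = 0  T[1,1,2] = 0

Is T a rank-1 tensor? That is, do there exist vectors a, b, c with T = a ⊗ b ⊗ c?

If T = a ⊗ b ⊗ c then every fibre of T is a multiple of the corresponding factor, so read the factors off the fibres through the nonzero entry T[0,0,0] = -3.
The mode-1 fibre T[:,0,0] = [-3, 3] gives a = (1, -1) (primitive direction); the mode-2 fibre T[0,:,0] = [-3, 0] gives b = (1, 0); then c[k] = T[0,0,k] / (a[0]·b[0]) = [-3, 2, 0] / 1 = (-3, 2, 0).
Expanding (1, -1) ⊗ (1, 0) ⊗ (-3, 2, 0) reproduces all 12 entries of T, so T = (1, -1) ⊗ (1, 0) ⊗ (-3, 2, 0) and rank(T) ≤ 1.
Equivalently every frontal slice T[:,:,k] is c[k] times the rank-1 matrix (1, -1) ⊗ (1, 0). So T has rank 1 (it is nonzero).

Yes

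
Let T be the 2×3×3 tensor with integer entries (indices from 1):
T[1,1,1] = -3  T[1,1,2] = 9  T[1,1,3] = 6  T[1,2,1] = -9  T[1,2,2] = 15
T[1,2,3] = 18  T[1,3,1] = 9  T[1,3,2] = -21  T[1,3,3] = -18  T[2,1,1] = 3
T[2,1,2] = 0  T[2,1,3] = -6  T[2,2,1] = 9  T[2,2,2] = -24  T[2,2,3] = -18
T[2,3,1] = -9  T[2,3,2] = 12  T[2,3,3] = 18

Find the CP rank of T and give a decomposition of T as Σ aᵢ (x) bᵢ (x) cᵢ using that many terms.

Lower bound: the mode-3 unfolding of T (rows indexed by k, columns by (i,j) = (1,1), (1,2), (1,3), (2,1), (2,2), (2,3)) is [[-3, -9, 9, 3, 9, -9], [9, 15, -21, 0, -24, 12], [6, 18, -18, -6, -18, 18]].
There the 2×2 minor on rows k ∈ {1, 2}, columns (i,j) ∈ {(1,1), (1,2)} is det [[-3, -9], [9, 15]] = 36 ≠ 0, so this unfolding has rank ≥ 2; CP rank is at least every unfolding rank, so rank(T) ≥ 2. (This is only a lower bound: in general the CP rank may exceed every unfolding rank, so we still need to exhibit 2 rank-1 terms summing to T.)
Upper bound — finding two terms. Write S_k = T[:,:,k] for the frontal slices: S₁ = [[-3, -9, 9], [3, 9, -9]], S₂ = [[9, 15, -21], [0, -24, 12]], S₃ = [[6, 18, -18], [-6, -18, 18]].
If T = a₁ (x) b₁ (x) c₁ + a₂ (x) b₂ (x) c₂ then each S_k = c₁[k]·a₁b₁ᵀ + c₂[k]·a₂b₂ᵀ. S₁ and S₂ are linearly independent, so a₁b₁ᵀ and a₂b₂ᵀ must span the same plane of matrices: they are the rank-1 matrices of the form x·S₁ + y·S₂.
The 2×2 minor of x·S₁ + y·S₂ on rows {1,2}, columns {1,2} is 108·xy − 216·y² = 108·(x − 2·y)(y), vanishing at (x:y) = (2:1) and (1:0).
M₁ = 2·S₁ + S₂ = [[3, -3, -3], [6, -6, -6]] = 3·[1, 2][1, -1, -1]ᵀ and M₂ = S₁ = [[-3, -9, 9], [3, 9, -9]] = (-3)·[1, -1][1, 3, -3]ᵀ, so take a₁ = [1, 2], b₁ = [1, -1, -1], a₂ = [1, -1], b₂ = [1, 3, -3].
Each slice is an integer combination of E₁ = a₁b₁ᵀ and E₂ = a₂b₂ᵀ: S₁ = −3·E₂, S₂ = 3·E₁ + 6·E₂, S₃ = 6·E₂; reading off coefficients, c₁ = [0, 3, 0] and c₂ = [-3, 6, 6].
Hence T = [1, 2] (x) [1, -1, -1] (x) [0, 3, 0] + [1, -1] (x) [1, 3, -3] (x) [-3, 6, 6], so rank(T) ≤ 2.
These bounds meet, so rank(T) = 2.

rank(T) = 2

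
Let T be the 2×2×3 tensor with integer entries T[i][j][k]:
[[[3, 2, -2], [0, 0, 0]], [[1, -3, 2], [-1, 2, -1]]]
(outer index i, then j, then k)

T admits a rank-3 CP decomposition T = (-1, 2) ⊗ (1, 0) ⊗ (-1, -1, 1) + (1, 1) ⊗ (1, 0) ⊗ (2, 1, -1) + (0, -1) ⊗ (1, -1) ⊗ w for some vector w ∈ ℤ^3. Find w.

Subtract the known terms from T to get the rank-1 residual R = (0, -1) ⊗ (1, -1) ⊗ w, so R[i,j,k] = a[i]·b[j]·w[k]. Pick indices with nonzero a[1]·b[0] = (-1)·(1) = -1. Only the fibre through (1,0,·) is needed: R[1,0,:] = T[1,0,:] − Σₗ aₗ[1]bₗ[0]cₗ = [1, -3, 2] − (2)·(1)·(-1, -1, 1) − (1)·(1)·(2, 1, -1) = [1, -2, 1]. Then w[k] = R[1,0,k] / -1 for each k, giving w = [1, -2, 1] / -1 = (-1, 2, -1).

w = (-1, 2, -1)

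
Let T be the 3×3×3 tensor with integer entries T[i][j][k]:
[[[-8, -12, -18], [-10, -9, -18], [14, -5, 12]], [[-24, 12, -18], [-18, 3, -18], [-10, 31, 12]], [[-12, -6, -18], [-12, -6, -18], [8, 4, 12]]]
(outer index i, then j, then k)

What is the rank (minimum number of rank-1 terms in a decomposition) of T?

2

Lower bound: in the mode-2 unfolding of T (rows indexed by j, columns by (i,k)) the 2×2 minor on rows j ∈ {0, 1}, columns (i,k) ∈ {(0,0), (0,1)} is det [[-8, -12], [-10, -9]] = -48 ≠ 0, so that unfolding has rank ≥ 2 and hence rank(T) ≥ 2 (CP rank is at least every unfolding rank, though it can be larger).
Upper bound: with S_k = T[:,:,k], the two rank-1 terms a₁b₁ᵀ, a₂b₂ᵀ are the rank-1 members of the pencil x·S₀ + y·S₁.
The 2×2 minor of x·S₀ + y·S₁ on rows {0,1}, columns {0,1} is −96·x² + 96·xy + 72·y² = (-24)·(2·x − 3·y)(2·x + y), vanishing at (x:y) = (3:2) and (1:-2).
M₁ = 3·S₀ + 2·S₁ = [[-48, -48, 32], [-48, -48, 32], [-48, -48, 32]] = (-16)·[1, 1, 1][3, 3, -2]ᵀ and M₂ = S₀ − 2·S₁ = [[16, 8, 24], [-48, -24, -72], [0, 0, 0]] = 8·[1, -3, 0][2, 1, 3]ᵀ, so take a₁ = [1, 1, 1], b₁ = [3, 3, -2], a₂ = [1, -3, 0], b₂ = [2, 1, 3].
Each slice is an integer combination of E₁ = a₁b₁ᵀ and E₂ = a₂b₂ᵀ: S₀ = −4·E₁ + 2·E₂, S₁ = −2·E₁ − 3·E₂, S₂ = −6·E₁; reading off coefficients, c₁ = [-4, -2, -6] and c₂ = [2, -3, 0].
Hence T = [1, 1, 1] ⊗ [3, 3, -2] ⊗ [-4, -2, -6] + [1, -3, 0] ⊗ [2, 1, 3] ⊗ [2, -3, 0], so rank(T) ≤ 2.
These bounds meet, so rank(T) = 2.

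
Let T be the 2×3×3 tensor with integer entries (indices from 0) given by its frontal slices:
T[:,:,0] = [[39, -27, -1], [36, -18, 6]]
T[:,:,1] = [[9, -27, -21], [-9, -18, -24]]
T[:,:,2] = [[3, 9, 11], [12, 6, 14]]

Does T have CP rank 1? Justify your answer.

No

The mode-1 unfolding of T (rows indexed by i, columns by (j,k) = (0,0), (0,1), (0,2), (1,0), (1,1), (1,2), (2,0), (2,1), (2,2)) is [[39, 9, 3, -27, -27, 9, -1, -21, 11], [36, -9, 12, -18, -18, 6, 6, -24, 14]].
There the 2×2 minor on rows i ∈ {0, 1}, columns (j,k) ∈ {(0,0), (0,1)} is det [[39, 9], [36, -9]] = -675 ≠ 0, so this unfolding has rank ≥ 2; CP rank is at least every unfolding rank, so rank(T) ≥ 2.
In particular rank(T) ≥ 2 > 1, so T is not rank-1.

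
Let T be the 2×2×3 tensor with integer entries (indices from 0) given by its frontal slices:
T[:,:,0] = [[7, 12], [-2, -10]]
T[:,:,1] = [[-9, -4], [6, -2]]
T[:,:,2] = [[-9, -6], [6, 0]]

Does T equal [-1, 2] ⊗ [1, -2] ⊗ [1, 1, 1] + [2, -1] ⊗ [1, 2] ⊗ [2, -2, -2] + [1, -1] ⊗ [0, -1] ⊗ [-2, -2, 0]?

No

Reconstruct entry (0,0,0) from the claimed factors: Σₗ aₗ[0]bₗ[0]cₗ[0] = (-1)·(1)·(1) + (2)·(1)·(2) + (1)·(0)·(-2) = 3, but T[0,0,0] = 7. The claim is false.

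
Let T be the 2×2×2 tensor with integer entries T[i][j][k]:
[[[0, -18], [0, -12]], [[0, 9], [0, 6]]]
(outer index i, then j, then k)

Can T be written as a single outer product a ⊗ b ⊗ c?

Yes

If T = a ⊗ b ⊗ c then every fibre of T is a multiple of the corresponding factor, so read the factors off the fibres through the nonzero entry T[0,0,1] = -18.
The mode-1 fibre T[:,0,1] = [-18, 9] gives a = [2, -1] (primitive direction); the mode-2 fibre T[0,:,1] = [-18, -12] gives b = [3, 2]; then c[k] = T[0,0,k] / (a[0]·b[0]) = [0, -18] / 6 = [0, -3].
Expanding [2, -1] ⊗ [3, 2] ⊗ [0, -3] reproduces all 8 entries of T, so T = [2, -1] ⊗ [3, 2] ⊗ [0, -3] and rank(T) ≤ 1.
Equivalently every frontal slice T[:,:,k] is c[k] times the rank-1 matrix [2, -1] ⊗ [3, 2]. So T has rank 1 (it is nonzero).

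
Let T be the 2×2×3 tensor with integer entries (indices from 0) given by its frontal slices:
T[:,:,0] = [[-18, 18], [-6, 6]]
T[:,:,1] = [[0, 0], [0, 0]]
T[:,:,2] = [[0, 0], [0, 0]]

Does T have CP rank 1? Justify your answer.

Yes

If T = a (x) b (x) c then every fibre of T is a multiple of the corresponding factor, so read the factors off the fibres through the nonzero entry T[0,0,0] = -18.
The mode-1 fibre T[:,0,0] = [-18, -6] gives a = (3, 1) (primitive direction); the mode-2 fibre T[0,:,0] = [-18, 18] gives b = (1, -1); then c[k] = T[0,0,k] / (a[0]·b[0]) = [-18, 0, 0] / 3 = (-6, 0, 0).
Expanding (3, 1) (x) (1, -1) (x) (-6, 0, 0) reproduces all 12 entries of T, so T = (3, 1) (x) (1, -1) (x) (-6, 0, 0) and rank(T) ≤ 1.
Equivalently every frontal slice T[:,:,k] is c[k] times the rank-1 matrix (3, 1) (x) (1, -1). So T has rank 1 (it is nonzero).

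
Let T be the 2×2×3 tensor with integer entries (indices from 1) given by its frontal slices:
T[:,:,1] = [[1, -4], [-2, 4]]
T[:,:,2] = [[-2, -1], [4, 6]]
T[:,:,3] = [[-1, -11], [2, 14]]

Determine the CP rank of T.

Lower bound: the mode-3 unfolding of T (rows indexed by k, columns by (i,j) = (1,1), (1,2), (2,1), (2,2)) is [[1, -4, -2, 4], [-2, -1, 4, 6], [-1, -11, 2, 14]].
There the 3×3 minor on rows k ∈ {1, 2, 3}, columns (i,j) ∈ {(1,1), (1,2), (2,2)} is det [[1, -4, 4], [-2, -1, 6], [-1, -11, 14]] = 48 ≠ 0, so this unfolding has rank ≥ 3; CP rank is at least every unfolding rank, so rank(T) ≥ 3. (This is only a lower bound: in general the CP rank may exceed every unfolding rank, so we still need to exhibit 3 rank-1 terms summing to T.)
Upper bound: T is a sum of 3 rank-1 terms, T = [1, -2] (x) [0, 1] (x) [-2, -1, -1] + [1, -2] (x) [1, 2] (x) [1, -2, -1] + [1, -1] (x) [0, 1] (x) [-4, 4, -8] (written with every a and b primitive with positive leading entry and the scale carried by c; CP decompositions are not unique, and this one is verified by expanding entrywise), so rank(T) ≤ 3.
These bounds meet, so rank(T) = 3.

3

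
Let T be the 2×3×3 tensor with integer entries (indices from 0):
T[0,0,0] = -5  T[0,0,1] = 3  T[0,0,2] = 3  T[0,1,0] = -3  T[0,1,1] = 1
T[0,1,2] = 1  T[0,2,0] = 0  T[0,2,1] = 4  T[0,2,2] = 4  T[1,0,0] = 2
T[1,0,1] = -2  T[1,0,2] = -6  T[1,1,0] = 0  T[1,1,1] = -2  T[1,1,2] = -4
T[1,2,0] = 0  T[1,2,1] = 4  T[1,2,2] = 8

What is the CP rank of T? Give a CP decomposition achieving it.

rank(T) = 3

Lower bound: in the mode-2 unfolding of T (rows indexed by j, columns by (i,k)) the 3×3 minor on rows j ∈ {0, 1, 2}, columns (i,k) ∈ {(0,0), (0,1), (1,0)} is det [[-5, 3, 2], [-3, 1, 0], [0, 4, 0]] = -24 ≠ 0, so that unfolding has rank ≥ 3 and hence rank(T) ≥ 3 (CP rank is at least every unfolding rank, though it can be larger).
Upper bound: T is a sum of 3 rank-1 terms, T = [0, 1] ∘ [2, 1, -2] ∘ [2, 0, -2] + [1, 0] ∘ [2, 1, 1] ∘ [-2, 2, 2] + [1, 2] ∘ [1, 1, -2] ∘ [-1, -1, -1] (one valid choice — decompositions are not unique — normalised so each a, b is primitive with positive first nonzero entry; check it by expanding all entries), so rank(T) ≤ 3.
These bounds meet, so rank(T) = 3.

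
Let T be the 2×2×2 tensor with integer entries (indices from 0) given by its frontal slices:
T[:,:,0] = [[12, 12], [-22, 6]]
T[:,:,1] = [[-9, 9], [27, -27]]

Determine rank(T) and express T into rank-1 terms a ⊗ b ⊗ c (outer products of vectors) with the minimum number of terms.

rank(T) = 2

Lower bound: in the mode-3 unfolding of T (rows indexed by k, columns by (i,j)) the 2×2 minor on rows k ∈ {0, 1}, columns (i,j) ∈ {(0,0), (0,1)} is det [[12, 12], [-9, 9]] = 216 ≠ 0, so that unfolding has rank ≥ 2 and hence rank(T) ≥ 2 (CP rank is at least every unfolding rank, though it can be larger).
Upper bound: with S_k = T[:,:,k], the two rank-1 terms a₁b₁ᵀ, a₂b₂ᵀ are the rank-1 members of the pencil x·S₀ + y·S₁.
det(x·S₀ + y·S₁) is 336·x² − 504·xy = 168·(2·x − 3·y)(x), vanishing at (x:y) = (3:2) and (0:1).
M₁ = 3·S₀ + 2·S₁ = [[18, 54], [-12, -36]] = 6·(3, -2)(1, 3)ᵀ and M₂ = S₁ = [[-9, 9], [27, -27]] = (-9)·(1, -3)(1, -1)ᵀ, so take a₁ = (3, -2), b₁ = (1, 3), a₂ = (1, -3), b₂ = (1, -1).
Each slice is an integer combination of E₁ = a₁b₁ᵀ and E₂ = a₂b₂ᵀ: S₀ = 2·E₁ + 6·E₂, S₁ = −9·E₂; reading off coefficients, c₁ = (2, 0) and c₂ = (6, -9).
Hence T = (3, -2) ⊗ (1, 3) ⊗ (2, 0) + (1, -3) ⊗ (1, -1) ⊗ (6, -9), so rank(T) ≤ 2.
These bounds meet, so rank(T) = 2.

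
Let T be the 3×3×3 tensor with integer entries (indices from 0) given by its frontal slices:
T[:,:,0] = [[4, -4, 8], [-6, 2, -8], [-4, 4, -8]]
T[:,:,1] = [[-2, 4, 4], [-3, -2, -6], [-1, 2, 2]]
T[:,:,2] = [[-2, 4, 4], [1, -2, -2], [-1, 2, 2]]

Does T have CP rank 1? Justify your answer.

The mode-3 unfolding of T (rows indexed by k, columns by (i,j) = (0,0), (0,1), (0,2), (1,0), (1,1), (1,2), (2,0), (2,1), (2,2)) is [[4, -4, 8, -6, 2, -8, -4, 4, -8], [-2, 4, 4, -3, -2, -6, -1, 2, 2], [-2, 4, 4, 1, -2, -2, -1, 2, 2]].
There the 3×3 minor on rows k ∈ {0, 1, 2}, columns (i,j) ∈ {(0,0), (0,1), (1,0)} is det [[4, -4, -6], [-2, 4, -3], [-2, 4, 1]] = 32 ≠ 0, so this unfolding has rank ≥ 3; CP rank is at least every unfolding rank, so rank(T) ≥ 3.
In particular rank(T) ≥ 3 > 1, so T is not rank-1.

No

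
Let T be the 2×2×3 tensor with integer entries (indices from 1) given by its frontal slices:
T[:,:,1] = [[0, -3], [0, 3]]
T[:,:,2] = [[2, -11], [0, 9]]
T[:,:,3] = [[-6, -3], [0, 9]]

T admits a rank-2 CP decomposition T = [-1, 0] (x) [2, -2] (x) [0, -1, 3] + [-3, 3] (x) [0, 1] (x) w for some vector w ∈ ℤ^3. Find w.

w = [1, 3, 3]

Subtract the known terms from T to get the rank-1 residual R = [-3, 3] (x) [0, 1] (x) w, so R[i,j,k] = a[i]·b[j]·w[k]. Pick indices with nonzero a[1]·b[2] = (-3)·(1) = -3. Only the fibre through (1,2,·) is needed: R[1,2,:] = T[1,2,:] − Σₗ aₗ[1]bₗ[2]cₗ = [-3, -11, -3] − (-1)·(-2)·[0, -1, 3] = [-3, -9, -9]. Then w[k] = R[1,2,k] / -3 for each k, giving w = [-3, -9, -9] / -3 = [1, 3, 3].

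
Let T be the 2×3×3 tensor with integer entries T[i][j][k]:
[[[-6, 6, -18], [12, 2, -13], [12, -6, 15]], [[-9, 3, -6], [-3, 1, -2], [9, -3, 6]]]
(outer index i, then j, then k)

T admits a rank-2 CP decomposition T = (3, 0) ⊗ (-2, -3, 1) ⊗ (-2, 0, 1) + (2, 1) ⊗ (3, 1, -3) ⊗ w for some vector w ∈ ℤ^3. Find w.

Subtract the known terms from T to get the rank-1 residual R = (2, 1) ⊗ (3, 1, -3) ⊗ w, so R[i,j,k] = a[i]·b[j]·w[k]. Pick indices with nonzero a[0]·b[0] = (2)·(3) = 6. Only the fibre through (0,0,·) is needed: R[0,0,:] = T[0,0,:] − Σₗ aₗ[0]bₗ[0]cₗ = [-6, 6, -18] − (3)·(-2)·(-2, 0, 1) = [-18, 6, -12]. Then w[k] = R[0,0,k] / 6 for each k, giving w = [-18, 6, -12] / 6 = (-3, 1, -2).

w = (-3, 1, -2)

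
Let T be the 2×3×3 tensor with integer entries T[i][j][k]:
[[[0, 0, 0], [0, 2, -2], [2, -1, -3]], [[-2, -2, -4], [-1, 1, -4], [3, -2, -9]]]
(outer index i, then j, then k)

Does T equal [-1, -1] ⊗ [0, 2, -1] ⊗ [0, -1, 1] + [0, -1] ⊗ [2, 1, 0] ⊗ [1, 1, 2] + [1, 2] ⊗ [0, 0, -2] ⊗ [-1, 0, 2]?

Reconstruct entry (1,2,0) from the claimed factors: Σₗ aₗ[1]bₗ[2]cₗ[0] = (-1)·(-1)·(0) + (-1)·(0)·(1) + (2)·(-2)·(-1) = 4, but T[1,2,0] = 3. The claim is false.

No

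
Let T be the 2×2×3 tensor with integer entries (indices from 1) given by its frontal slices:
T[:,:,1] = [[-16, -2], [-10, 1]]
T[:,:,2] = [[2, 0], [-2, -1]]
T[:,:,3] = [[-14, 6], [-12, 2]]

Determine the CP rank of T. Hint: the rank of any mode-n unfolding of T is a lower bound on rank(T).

3

Lower bound: the mode-3 unfolding of T (rows indexed by k, columns by (i,j) = (1,1), (1,2), (2,1), (2,2)) is [[-16, -2, -10, 1], [2, 0, -2, -1], [-14, 6, -12, 2]].
There the 3×3 minor on rows k ∈ {1, 2, 3}, columns (i,j) ∈ {(1,1), (1,2), (2,1)} is det [[-16, -2, -10], [2, 0, -2], [-14, 6, -12]] = -416 ≠ 0, so this unfolding has rank ≥ 3; CP rank is at least every unfolding rank, so rank(T) ≥ 3. (Flattening ranks never certify an upper bound on CP rank; for that we must actually write T with 3 rank-1 terms.)
Upper bound: T is a sum of 3 rank-1 terms, T = [1, 0] ⊗ [1, 1] ⊗ [-4, 2, 2] + [1, 1] ⊗ [1, 0] ⊗ [-8, -4, -8] + [2, 1] ⊗ [2, -1] ⊗ [-1, 1, -2] (written with every a and b primitive with positive leading entry and the scale carried by c; CP decompositions are not unique, and this one is verified by expanding entrywise), so rank(T) ≤ 3.
These bounds meet, so rank(T) = 3.
Check entry T[1,2,3] = 6: (1)·(1)·(2) + (1)·(0)·(-8) + (2)·(-1)·(-2) = 6.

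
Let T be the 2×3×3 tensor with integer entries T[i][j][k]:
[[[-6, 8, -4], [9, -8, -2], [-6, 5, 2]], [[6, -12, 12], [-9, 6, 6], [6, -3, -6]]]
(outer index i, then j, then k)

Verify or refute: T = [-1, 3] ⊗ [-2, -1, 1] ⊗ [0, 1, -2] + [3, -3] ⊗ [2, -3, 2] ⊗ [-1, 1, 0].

Reconstruct entrywise from the claimed factors. For example, T[0,0,1] = 8 and Σₗ aₗ[0]bₗ[0]cₗ[1] = (-1)·(-2)·(1) + (3)·(2)·(1) = 8; checking all 18 entries, every one matches. The claim holds.

Yes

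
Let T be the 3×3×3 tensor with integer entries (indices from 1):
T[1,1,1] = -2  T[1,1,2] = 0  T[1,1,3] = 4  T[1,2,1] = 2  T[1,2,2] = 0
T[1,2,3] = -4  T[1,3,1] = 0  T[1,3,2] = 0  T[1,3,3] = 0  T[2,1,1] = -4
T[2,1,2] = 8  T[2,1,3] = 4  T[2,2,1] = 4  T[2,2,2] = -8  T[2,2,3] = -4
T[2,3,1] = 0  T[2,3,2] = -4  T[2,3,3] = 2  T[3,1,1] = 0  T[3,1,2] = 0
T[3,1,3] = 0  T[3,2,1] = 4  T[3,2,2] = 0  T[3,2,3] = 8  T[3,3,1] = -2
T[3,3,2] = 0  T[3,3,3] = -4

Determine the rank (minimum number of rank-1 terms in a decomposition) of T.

3

Lower bound: the mode-2 unfolding of T (rows indexed by j, columns by (i,k) = (1,1), (1,2), (1,3), (2,1), (2,2), (2,3), (3,1), (3,2), (3,3)) is [[-2, 0, 4, -4, 8, 4, 0, 0, 0], [2, 0, -4, 4, -8, -4, 4, 0, 8], [0, 0, 0, 0, -4, 2, -2, 0, -4]].
There the 3×3 minor on rows j ∈ {1, 2, 3}, columns (i,k) ∈ {(1,1), (2,2), (3,1)} is det [[-2, 8, 0], [2, -8, 4], [0, -4, -2]] = -32 ≠ 0, so this unfolding has rank ≥ 3; CP rank is at least every unfolding rank, so rank(T) ≥ 3. (Flattening ranks never certify an upper bound on CP rank; for that we must actually write T with 3 rank-1 terms.)
Upper bound: T is a sum of 3 rank-1 terms, T = [0, 0, 1] ⊗ [0, 2, -1] ⊗ [2, 0, 4] + [0, 1, 0] ⊗ [2, -2, -1] ⊗ [0, 4, -2] + [1, 2, 0] ⊗ [1, -1, 0] ⊗ [-2, 0, 4] (one valid choice — decompositions are not unique — normalised so each a, b is primitive with positive first nonzero entry; check it by expanding all entries), so rank(T) ≤ 3.
These bounds meet, so rank(T) = 3.
Check entry T[3,2,3] = 8: (1)·(2)·(4) + (0)·(-2)·(-2) + (0)·(-1)·(4) = 8.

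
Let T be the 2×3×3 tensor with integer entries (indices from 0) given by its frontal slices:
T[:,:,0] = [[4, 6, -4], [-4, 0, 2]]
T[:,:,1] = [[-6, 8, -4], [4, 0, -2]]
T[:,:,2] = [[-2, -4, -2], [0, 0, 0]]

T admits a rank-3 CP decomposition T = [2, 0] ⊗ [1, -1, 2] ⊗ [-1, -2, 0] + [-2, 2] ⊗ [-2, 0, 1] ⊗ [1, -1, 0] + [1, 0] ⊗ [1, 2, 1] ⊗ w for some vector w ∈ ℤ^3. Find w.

w = [2, 2, -2]

Subtract the known terms from T to get the rank-1 residual R = [1, 0] ⊗ [1, 2, 1] ⊗ w, so R[i,j,k] = a[i]·b[j]·w[k]. Pick indices with nonzero a[0]·b[0] = (1)·(1) = 1. Only the fibre through (0,0,·) is needed: R[0,0,:] = T[0,0,:] − Σₗ aₗ[0]bₗ[0]cₗ = [4, -6, -2] − (2)·(1)·[-1, -2, 0] − (-2)·(-2)·[1, -1, 0] = [2, 2, -2]. Then w[k] = R[0,0,k] / 1 for each k, giving w = [2, 2, -2] / 1 = [2, 2, -2].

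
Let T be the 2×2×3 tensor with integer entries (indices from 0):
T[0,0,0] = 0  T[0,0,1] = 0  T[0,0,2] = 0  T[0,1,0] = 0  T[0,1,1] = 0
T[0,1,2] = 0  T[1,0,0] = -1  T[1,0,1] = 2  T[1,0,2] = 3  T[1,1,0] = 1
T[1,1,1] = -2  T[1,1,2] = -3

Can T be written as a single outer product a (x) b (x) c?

Yes

If T = a (x) b (x) c then every fibre of T is a multiple of the corresponding factor, so read the factors off the fibres through the nonzero entry T[1,0,0] = -1.
The mode-1 fibre T[:,0,0] = [0, -1] gives a = [0, 1] (primitive direction); the mode-2 fibre T[1,:,0] = [-1, 1] gives b = [1, -1]; then c[k] = T[1,0,k] / (a[1]·b[0]) = [-1, 2, 3] / 1 = [-1, 2, 3].
Expanding [0, 1] (x) [1, -1] (x) [-1, 2, 3] reproduces all 12 entries of T, so T = [0, 1] (x) [1, -1] (x) [-1, 2, 3] and rank(T) ≤ 1.
Equivalently every frontal slice T[:,:,k] is c[k] times the rank-1 matrix [0, 1] (x) [1, -1]. So T has rank 1 (it is nonzero).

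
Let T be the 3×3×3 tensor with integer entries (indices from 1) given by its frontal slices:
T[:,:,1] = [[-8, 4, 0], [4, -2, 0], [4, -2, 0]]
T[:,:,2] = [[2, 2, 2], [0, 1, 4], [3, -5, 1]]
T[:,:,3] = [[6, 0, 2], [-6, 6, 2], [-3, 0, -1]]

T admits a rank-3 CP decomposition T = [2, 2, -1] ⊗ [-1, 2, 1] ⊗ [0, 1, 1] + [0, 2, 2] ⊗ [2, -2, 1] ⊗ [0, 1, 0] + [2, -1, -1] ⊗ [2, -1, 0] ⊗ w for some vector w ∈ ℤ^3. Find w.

w = [-2, 1, 2]

Subtract the known terms from T to get the rank-1 residual R = [2, -1, -1] ⊗ [2, -1, 0] ⊗ w, so R[i,j,k] = a[i]·b[j]·w[k]. Pick indices with nonzero a[1]·b[1] = (2)·(2) = 4. Only the fibre through (1,1,·) is needed: R[1,1,:] = T[1,1,:] − Σₗ aₗ[1]bₗ[1]cₗ = [-8, 2, 6] − (2)·(-1)·[0, 1, 1] − (0)·(2)·[0, 1, 0] = [-8, 4, 8]. Then w[k] = R[1,1,k] / 4 for each k, giving w = [-8, 4, 8] / 4 = [-2, 1, 2].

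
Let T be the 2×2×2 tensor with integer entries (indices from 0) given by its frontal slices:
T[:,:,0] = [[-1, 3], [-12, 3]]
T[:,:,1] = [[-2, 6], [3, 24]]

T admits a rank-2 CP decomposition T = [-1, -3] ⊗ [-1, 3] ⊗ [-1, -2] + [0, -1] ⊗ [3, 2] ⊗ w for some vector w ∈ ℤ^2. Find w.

Subtract the known terms from T to get the rank-1 residual R = [0, -1] ⊗ [3, 2] ⊗ w, so R[i,j,k] = a[i]·b[j]·w[k]. Pick indices with nonzero a[1]·b[0] = (-1)·(3) = -3. Only the fibre through (1,0,·) is needed: R[1,0,:] = T[1,0,:] − Σₗ aₗ[1]bₗ[0]cₗ = [-12, 3] − (-3)·(-1)·[-1, -2] = [-9, 9]. Then w[k] = R[1,0,k] / -3 for each k, giving w = [-9, 9] / -3 = [3, -3].

w = [3, -3]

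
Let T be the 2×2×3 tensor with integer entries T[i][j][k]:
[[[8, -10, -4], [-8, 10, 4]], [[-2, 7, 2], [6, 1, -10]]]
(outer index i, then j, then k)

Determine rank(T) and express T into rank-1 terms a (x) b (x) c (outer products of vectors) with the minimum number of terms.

rank(T) = 3

Lower bound: in the mode-3 unfolding of T (rows indexed by k, columns by (i,j)) the 3×3 minor on rows k ∈ {0, 1, 2}, columns (i,j) ∈ {(0,0), (1,0), (1,1)} is det [[8, -2, 6], [-10, 7, 1], [-4, 2, -10]] = -320 ≠ 0, so that unfolding has rank ≥ 3 and hence rank(T) ≥ 3 (CP rank is at least every unfolding rank, though it can be larger).
Upper bound: T is a sum of 3 rank-1 terms, T = [0, 1] (x) [1, 1] (x) [2, 4, -4] + [2, -1] (x) [1, -1] (x) [4, -4, -4] + [2, 1] (x) [1, -1] (x) [0, -1, 2] (one valid choice — decompositions are not unique — normalised so each a, b is primitive with positive first nonzero entry; check it by expanding all entries), so rank(T) ≤ 3.
These bounds meet, so rank(T) = 3.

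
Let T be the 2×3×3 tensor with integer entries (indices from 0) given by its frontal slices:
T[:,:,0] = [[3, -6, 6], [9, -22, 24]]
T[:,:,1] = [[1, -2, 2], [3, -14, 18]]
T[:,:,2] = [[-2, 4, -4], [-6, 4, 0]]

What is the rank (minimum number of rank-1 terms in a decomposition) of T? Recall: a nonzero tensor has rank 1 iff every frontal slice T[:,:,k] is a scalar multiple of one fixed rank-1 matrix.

2

Lower bound: the mode-1 unfolding of T (rows indexed by i, columns by (j,k) = (0,0), (0,1), (0,2), (1,0), (1,1), (1,2), (2,0), (2,1), (2,2)) is [[3, 1, -2, -6, -2, 4, 6, 2, -4], [9, 3, -6, -22, -14, 4, 24, 18, 0]].
There the 2×2 minor on rows i ∈ {0, 1}, columns (j,k) ∈ {(0,0), (1,0)} is det [[3, -6], [9, -22]] = -12 ≠ 0, so this unfolding has rank ≥ 2; CP rank is at least every unfolding rank, so rank(T) ≥ 2. (Flattening ranks never certify an upper bound on CP rank; for that we must actually write T with 2 rank-1 terms.)
Upper bound — finding two terms. Write S_k = T[:,:,k] for the frontal slices: S₀ = [[3, -6, 6], [9, -22, 24]], S₁ = [[1, -2, 2], [3, -14, 18]], S₂ = [[-2, 4, -4], [-6, 4, 0]].
If T = a₁ ⊗ b₁ ⊗ c₁ + a₂ ⊗ b₂ ⊗ c₂ then each S_k = c₁[k]·a₁b₁ᵀ + c₂[k]·a₂b₂ᵀ. S₀ and S₁ are linearly independent, so a₁b₁ᵀ and a₂b₂ᵀ must span the same plane of matrices: they are the rank-1 matrices of the form x·S₀ + y·S₁.
The 2×2 minor of x·S₀ + y·S₁ on rows {0,1}, columns {0,1} is −12·x² − 28·xy − 8·y² = (-4)·(x + 2·y)(3·x + y), vanishing at (x:y) = (2:-1) and (1:-3).
M₁ = 2·S₀ − S₁ = [[5, -10, 10], [15, -30, 30]] = 5·(1, 3)(1, -2, 2)ᵀ and M₂ = S₀ − 3·S₁ = [[0, 0, 0], [0, 20, -30]] = 10·(0, 1)(0, 2, -3)ᵀ, so take a₁ = (1, 3), b₁ = (1, -2, 2), a₂ = (0, 1), b₂ = (0, 2, -3).
Each slice is an integer combination of E₁ = a₁b₁ᵀ and E₂ = a₂b₂ᵀ: S₀ = 3·E₁ − 2·E₂, S₁ = E₁ − 4·E₂, S₂ = −2·E₁ − 4·E₂; reading off coefficients, c₁ = (3, 1, -2) and c₂ = (-2, -4, -4).
Hence T = (1, 3) ⊗ (1, -2, 2) ⊗ (3, 1, -2) + (0, 1) ⊗ (0, 2, -3) ⊗ (-2, -4, -4), so rank(T) ≤ 2.
These bounds meet, so rank(T) = 2.
Check entry T[0,2,0] = 6: (1)·(2)·(3) + (0)·(-3)·(-2) = 6.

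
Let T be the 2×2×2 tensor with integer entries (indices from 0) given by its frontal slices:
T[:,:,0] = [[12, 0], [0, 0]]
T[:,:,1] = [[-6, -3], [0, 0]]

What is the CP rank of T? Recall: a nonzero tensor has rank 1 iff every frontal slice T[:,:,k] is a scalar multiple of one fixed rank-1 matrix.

Lower bound: the mode-2 unfolding of T (rows indexed by j, columns by (i,k) = (0,0), (0,1), (1,0), (1,1)) is [[12, -6, 0, 0], [0, -3, 0, 0]].
There the 2×2 minor on rows j ∈ {0, 1}, columns (i,k) ∈ {(0,0), (0,1)} is det [[12, -6], [0, -3]] = -36 ≠ 0, so this unfolding has rank ≥ 2; CP rank is at least every unfolding rank, so rank(T) ≥ 2. (Flattening ranks never certify an upper bound on CP rank; for that we must actually write T with 2 rank-1 terms.)
Upper bound — finding two terms. Every mode-1 slice of T is a multiple of one matrix: T[i,:,:] = a[i]·M with a = [1, 0] and M = [[12, -6], [0, -3]] (rows indexed by j, columns by k). So it suffices to write M as a sum of two rank-1 matrices.
Splitting M by its rows (j = 0, 1), M = [1, 0][12, -6]ᵀ + [0, 1][0, -3]ᵀ.
Hence T = [1, 0] (x) [1, 0] (x) [12, -6] + [1, 0] (x) [0, 1] (x) [0, -3], so rank(T) ≤ 2.
These bounds meet, so rank(T) = 2.
Check entry T[1,1,1] = 0: (0)·(0)·(-6) + (0)·(1)·(-3) = 0.

2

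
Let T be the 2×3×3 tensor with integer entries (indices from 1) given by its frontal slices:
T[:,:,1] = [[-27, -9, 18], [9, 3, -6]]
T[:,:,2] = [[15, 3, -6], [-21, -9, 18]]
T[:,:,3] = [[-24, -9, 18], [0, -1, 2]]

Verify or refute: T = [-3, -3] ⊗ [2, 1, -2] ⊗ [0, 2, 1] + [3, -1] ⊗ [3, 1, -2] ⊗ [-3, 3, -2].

Reconstruct entrywise from the claimed factors. For example, T[2,2,1] = 3 and Σₗ aₗ[2]bₗ[2]cₗ[1] = (-3)·(1)·(0) + (-1)·(1)·(-3) = 3; checking all 18 entries, every one matches. The claim holds.

Yes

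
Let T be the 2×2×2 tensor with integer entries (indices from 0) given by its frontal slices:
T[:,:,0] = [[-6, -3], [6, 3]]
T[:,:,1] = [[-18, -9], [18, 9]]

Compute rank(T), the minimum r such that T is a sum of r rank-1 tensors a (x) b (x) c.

1

Lower bound: T ≠ 0 (e.g. T[0,0,0] = -6), so rank(T) ≥ 1.
Upper bound: if T = a (x) b (x) c then every fibre of T is a multiple of the corresponding factor, so read the factors off the fibres through the nonzero entry T[0,0,0] = -6.
The mode-1 fibre T[:,0,0] = [-6, 6] gives a = [1, -1] (primitive direction); the mode-2 fibre T[0,:,0] = [-6, -3] gives b = [2, 1]; then c[k] = T[0,0,k] / (a[0]·b[0]) = [-6, -18] / 2 = [-3, -9].
Expanding [1, -1] (x) [2, 1] (x) [-3, -9] reproduces all 8 entries of T, so T = [1, -1] (x) [2, 1] (x) [-3, -9] and rank(T) ≤ 1.
These bounds meet, so rank(T) = 1.
Check entry T[0,1,0] = -3: (1)·(1)·(-3) = -3.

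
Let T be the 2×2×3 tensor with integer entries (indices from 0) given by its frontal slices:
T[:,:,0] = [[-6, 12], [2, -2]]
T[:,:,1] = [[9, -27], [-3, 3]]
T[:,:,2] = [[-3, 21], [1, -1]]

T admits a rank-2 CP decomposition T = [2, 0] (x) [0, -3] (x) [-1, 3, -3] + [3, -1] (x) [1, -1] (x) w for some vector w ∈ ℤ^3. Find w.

Subtract the known terms from T to get the rank-1 residual R = [3, -1] (x) [1, -1] (x) w, so R[i,j,k] = a[i]·b[j]·w[k]. Pick indices with nonzero a[0]·b[0] = (3)·(1) = 3. Only the fibre through (0,0,·) is needed: R[0,0,:] = T[0,0,:] − Σₗ aₗ[0]bₗ[0]cₗ = [-6, 9, -3] − (2)·(0)·[-1, 3, -3] = [-6, 9, -3]. Then w[k] = R[0,0,k] / 3 for each k, giving w = [-6, 9, -3] / 3 = [-2, 3, -1].

w = [-2, 3, -1]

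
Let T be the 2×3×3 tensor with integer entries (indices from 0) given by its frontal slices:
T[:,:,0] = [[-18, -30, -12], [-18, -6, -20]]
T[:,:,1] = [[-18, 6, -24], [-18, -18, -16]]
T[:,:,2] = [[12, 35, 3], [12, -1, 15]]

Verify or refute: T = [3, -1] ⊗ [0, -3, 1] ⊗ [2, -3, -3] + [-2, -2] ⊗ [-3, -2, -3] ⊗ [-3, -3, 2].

No

Reconstruct entry (0,1,1) from the claimed factors: Σₗ aₗ[0]bₗ[1]cₗ[1] = (3)·(-3)·(-3) + (-2)·(-2)·(-3) = 15, but T[0,1,1] = 6. The claim is false.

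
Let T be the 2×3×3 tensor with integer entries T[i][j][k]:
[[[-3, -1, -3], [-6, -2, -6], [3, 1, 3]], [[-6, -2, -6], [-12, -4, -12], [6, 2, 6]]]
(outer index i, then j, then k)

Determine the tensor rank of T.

1

Lower bound: T ≠ 0 (e.g. T[0,0,0] = -3), so rank(T) ≥ 1.
Upper bound: if T = a ⊗ b ⊗ c then every fibre of T is a multiple of the corresponding factor, so read the factors off the fibres through the nonzero entry T[0,0,0] = -3.
The mode-1 fibre T[:,0,0] = [-3, -6] gives a = [1, 2] (primitive direction); the mode-2 fibre T[0,:,0] = [-3, -6, 3] gives b = [1, 2, -1]; then c[k] = T[0,0,k] / (a[0]·b[0]) = [-3, -1, -3] / 1 = [-3, -1, -3].
Expanding [1, 2] ⊗ [1, 2, -1] ⊗ [-3, -1, -3] reproduces all 18 entries of T, so T = [1, 2] ⊗ [1, 2, -1] ⊗ [-3, -1, -3] and rank(T) ≤ 1.
These bounds meet, so rank(T) = 1.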